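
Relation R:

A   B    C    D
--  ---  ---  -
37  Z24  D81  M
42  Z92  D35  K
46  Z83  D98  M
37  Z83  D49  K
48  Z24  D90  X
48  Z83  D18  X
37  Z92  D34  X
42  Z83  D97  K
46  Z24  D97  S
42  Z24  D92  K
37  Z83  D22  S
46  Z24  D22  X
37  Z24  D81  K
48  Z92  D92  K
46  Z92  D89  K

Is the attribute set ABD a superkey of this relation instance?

All 15 rows have distinct ABD values, so ABD → (all attributes) holds and ABD is a superkey.

Yes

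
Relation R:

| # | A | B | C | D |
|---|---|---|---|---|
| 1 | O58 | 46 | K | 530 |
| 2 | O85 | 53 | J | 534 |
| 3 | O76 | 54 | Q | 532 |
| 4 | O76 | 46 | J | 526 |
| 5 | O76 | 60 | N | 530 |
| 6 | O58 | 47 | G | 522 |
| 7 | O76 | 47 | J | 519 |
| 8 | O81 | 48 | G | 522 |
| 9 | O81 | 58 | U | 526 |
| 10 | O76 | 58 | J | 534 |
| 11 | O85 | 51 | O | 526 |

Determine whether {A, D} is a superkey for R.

Yes

All 11 rows have distinct {A, D} values, so {A, D} → (all attributes) holds and {A, D} is a superkey.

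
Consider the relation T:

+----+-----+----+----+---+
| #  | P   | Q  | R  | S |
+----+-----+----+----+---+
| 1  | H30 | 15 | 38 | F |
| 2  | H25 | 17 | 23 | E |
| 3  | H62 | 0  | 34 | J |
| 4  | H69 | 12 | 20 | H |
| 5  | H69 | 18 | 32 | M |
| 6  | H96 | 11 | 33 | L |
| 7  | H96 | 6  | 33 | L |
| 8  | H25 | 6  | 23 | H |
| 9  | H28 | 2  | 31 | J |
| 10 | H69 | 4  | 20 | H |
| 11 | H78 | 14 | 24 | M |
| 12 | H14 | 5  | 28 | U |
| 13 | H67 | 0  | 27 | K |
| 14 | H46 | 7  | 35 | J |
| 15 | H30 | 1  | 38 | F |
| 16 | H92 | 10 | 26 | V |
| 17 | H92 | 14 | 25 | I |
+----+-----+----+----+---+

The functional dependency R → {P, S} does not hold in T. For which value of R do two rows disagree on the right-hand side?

23

R=38: rows 1, 15 → {P,S} = (H30, F), (H30, F) ✓
R=23: rows 2, 8 → {P,S} takes values {(H25, E), (H25, H)} — violation
R=34: row 3 → {P,S} = (H62, J) ✓
R=20: rows 4, 10 → {P,S} = (H69, H), (H69, H) ✓
R=32: row 5 → {P,S} = (H69, M) ✓
R=33: rows 6, 7 → {P,S} = (H96, L), (H96, L) ✓
R=31: row 9 → {P,S} = (H28, J) ✓
R=24: row 11 → {P,S} = (H78, M) ✓
R=28: row 12 → {P,S} = (H14, U) ✓
R=27: row 13 → {P,S} = (H67, K) ✓
R=35: row 14 → {P,S} = (H46, J) ✓
R=26: row 16 → {P,S} = (H92, V) ✓
R=25: row 17 → {P,S} = (H92, I) ✓
The only R value with inconsistent RHS is R=23.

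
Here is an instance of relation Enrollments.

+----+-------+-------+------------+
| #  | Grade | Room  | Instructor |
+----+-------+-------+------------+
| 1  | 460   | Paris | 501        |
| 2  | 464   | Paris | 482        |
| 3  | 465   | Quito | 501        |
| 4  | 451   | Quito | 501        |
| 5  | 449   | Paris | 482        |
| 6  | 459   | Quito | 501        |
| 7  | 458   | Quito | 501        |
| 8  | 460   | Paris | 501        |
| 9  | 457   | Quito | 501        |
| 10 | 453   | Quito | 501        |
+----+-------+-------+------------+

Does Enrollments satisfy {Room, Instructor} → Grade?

(Room=Paris, Instructor=501): rows 1, 8 → Grade = 460, 460 ✓
(Room=Paris, Instructor=482): rows 2, 5 → Grade takes values {464, 449} — violation
(Room=Quito, Instructor=501): rows 3, 4, 6, 7, 9, 10 → Grade takes values {465, 451, 459, 458, 457, 453} — violation
Two rows agree on {Room, Instructor} but differ on Grade, so {Room, Instructor} → Grade does not hold.

No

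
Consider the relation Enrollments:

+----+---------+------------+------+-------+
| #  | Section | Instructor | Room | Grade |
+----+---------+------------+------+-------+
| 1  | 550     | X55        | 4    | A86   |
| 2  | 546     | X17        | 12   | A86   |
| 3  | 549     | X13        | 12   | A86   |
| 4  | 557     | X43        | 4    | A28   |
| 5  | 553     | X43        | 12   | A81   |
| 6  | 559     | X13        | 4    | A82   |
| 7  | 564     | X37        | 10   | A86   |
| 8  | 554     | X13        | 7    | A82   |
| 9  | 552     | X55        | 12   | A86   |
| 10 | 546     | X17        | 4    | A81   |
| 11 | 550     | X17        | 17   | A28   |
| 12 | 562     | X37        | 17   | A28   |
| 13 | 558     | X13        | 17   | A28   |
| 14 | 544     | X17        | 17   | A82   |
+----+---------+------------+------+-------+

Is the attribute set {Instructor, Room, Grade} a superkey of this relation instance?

All 14 rows have distinct {Instructor, Room, Grade} values, so {Instructor, Room, Grade} → (all attributes) holds and {Instructor, Room, Grade} is a superkey.

Yes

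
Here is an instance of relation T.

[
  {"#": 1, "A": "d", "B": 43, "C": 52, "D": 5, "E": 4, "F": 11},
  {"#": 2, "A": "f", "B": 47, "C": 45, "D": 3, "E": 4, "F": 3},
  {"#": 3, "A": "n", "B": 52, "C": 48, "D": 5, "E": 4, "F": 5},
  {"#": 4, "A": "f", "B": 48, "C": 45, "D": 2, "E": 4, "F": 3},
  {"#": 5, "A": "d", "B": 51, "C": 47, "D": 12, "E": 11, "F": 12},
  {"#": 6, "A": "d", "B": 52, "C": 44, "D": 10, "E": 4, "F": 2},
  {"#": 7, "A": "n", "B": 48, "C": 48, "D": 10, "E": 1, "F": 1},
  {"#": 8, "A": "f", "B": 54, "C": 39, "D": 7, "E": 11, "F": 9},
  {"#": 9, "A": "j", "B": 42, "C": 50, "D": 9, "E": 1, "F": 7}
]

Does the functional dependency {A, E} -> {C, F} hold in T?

(A=d, E=4): rows 1, 6 → {C,F} takes values {(52, 11), (44, 2)} — violation
(A=f, E=4): rows 2, 4 → {C,F} = (45, 3), (45, 3) ✓
(A=n, E=4): row 3 → {C,F} = (48, 5) ✓
(A=d, E=11): row 5 → {C,F} = (47, 12) ✓
(A=n, E=1): row 7 → {C,F} = (48, 1) ✓
(A=f, E=11): row 8 → {C,F} = (39, 9) ✓
(A=j, E=1): row 9 → {C,F} = (50, 7) ✓
Two rows agree on {A, E} but differ on {C, F}, so {A, E} -> {C, F} does not hold.

No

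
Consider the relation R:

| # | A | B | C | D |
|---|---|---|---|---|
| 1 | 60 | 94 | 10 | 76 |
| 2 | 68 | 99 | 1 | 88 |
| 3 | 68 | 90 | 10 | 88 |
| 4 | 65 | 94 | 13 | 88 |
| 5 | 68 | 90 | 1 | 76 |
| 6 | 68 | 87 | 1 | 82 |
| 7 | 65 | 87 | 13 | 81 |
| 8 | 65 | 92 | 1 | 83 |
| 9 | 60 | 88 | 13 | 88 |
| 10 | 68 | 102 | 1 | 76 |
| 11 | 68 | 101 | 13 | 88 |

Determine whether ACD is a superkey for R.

Rows 5 and 10 have the same ACD value (A=68, C=1, D=76) but are distinct tuples, so ACD does not determine every attribute — not a superkey.

No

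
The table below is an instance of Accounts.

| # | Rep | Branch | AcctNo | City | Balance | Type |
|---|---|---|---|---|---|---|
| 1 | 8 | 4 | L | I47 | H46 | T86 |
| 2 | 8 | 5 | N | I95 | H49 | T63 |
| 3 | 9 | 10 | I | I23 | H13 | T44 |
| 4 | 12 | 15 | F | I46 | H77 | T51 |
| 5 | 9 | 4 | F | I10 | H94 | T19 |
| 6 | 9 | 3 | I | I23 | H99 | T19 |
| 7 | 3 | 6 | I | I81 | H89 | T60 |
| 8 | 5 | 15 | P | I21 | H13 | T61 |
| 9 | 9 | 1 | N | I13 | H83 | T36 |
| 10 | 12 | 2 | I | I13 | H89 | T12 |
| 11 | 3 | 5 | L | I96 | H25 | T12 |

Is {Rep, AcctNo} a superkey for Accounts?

No

Rows 3 and 6 have the same {Rep, AcctNo} value (Rep=9, AcctNo=I) but are distinct tuples, so {Rep, AcctNo} does not determine every attribute — not a superkey.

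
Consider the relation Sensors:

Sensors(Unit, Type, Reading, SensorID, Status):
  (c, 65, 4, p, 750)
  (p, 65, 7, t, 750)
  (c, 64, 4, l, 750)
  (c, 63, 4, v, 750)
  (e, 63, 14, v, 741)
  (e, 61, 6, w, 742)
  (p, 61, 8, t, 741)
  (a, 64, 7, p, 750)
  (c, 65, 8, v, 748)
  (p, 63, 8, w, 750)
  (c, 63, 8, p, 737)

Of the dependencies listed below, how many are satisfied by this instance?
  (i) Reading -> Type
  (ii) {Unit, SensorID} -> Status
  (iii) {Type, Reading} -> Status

0

(i) Reading -> Type: Reading=4: 3 rows → Type takes values {65, 64, 63} — violation; Reading=7: 2 rows → Type takes values {65, 64} — violation; Reading=8: 4 rows → Type takes values {61, 65, 63} — violation — fails.
(ii) {Unit, SensorID} -> Status: (Unit=c, SensorID=p): 2 rows → Status takes values {750, 737} — violation; (Unit=p, SensorID=t): 2 rows → Status takes values {750, 741} — violation; (Unit=c, SensorID=v): 2 rows → Status takes values {750, 748} — violation — fails.
(iii) {Type, Reading} -> Status: (Type=63, Reading=8): 2 rows → Status takes values {750, 737} — violation — fails.
None of the 3 dependencies hold.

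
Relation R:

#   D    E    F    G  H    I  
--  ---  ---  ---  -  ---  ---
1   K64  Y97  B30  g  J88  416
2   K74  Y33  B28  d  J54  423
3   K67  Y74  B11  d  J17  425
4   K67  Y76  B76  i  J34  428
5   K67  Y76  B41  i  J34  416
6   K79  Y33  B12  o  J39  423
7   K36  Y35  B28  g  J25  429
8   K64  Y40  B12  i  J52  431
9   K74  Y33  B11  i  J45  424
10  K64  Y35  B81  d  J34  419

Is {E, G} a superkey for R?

No

Rows 4 and 5 have the same {E, G} value (E=Y76, G=i) but are distinct tuples, so {E, G} does not determine every attribute — not a superkey.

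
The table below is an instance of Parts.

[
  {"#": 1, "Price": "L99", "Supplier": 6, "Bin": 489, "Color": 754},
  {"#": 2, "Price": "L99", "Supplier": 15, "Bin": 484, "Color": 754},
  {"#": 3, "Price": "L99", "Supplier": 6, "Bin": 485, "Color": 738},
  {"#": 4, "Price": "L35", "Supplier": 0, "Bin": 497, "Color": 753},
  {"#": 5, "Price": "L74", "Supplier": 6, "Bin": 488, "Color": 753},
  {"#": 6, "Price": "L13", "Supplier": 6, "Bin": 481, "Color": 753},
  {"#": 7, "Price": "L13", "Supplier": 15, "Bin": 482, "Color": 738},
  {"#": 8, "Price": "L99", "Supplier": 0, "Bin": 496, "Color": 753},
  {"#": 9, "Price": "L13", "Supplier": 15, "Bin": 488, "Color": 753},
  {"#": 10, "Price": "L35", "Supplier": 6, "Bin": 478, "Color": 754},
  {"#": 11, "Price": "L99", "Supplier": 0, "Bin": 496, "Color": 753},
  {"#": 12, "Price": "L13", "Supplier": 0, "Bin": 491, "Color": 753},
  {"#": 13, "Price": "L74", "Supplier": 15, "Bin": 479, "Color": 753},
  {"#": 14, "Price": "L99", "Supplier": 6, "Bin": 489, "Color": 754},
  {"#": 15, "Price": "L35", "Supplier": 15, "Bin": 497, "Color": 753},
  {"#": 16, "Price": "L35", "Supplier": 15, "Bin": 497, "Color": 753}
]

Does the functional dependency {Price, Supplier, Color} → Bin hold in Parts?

Yes

(Price=L99, Supplier=6, Color=754): rows 1, 14 → Bin = 489, 489 ✓
(Price=L99, Supplier=15, Color=754): row 2 → Bin = 484 ✓
(Price=L99, Supplier=6, Color=738): row 3 → Bin = 485 ✓
(Price=L35, Supplier=0, Color=753): row 4 → Bin = 497 ✓
(Price=L74, Supplier=6, Color=753): row 5 → Bin = 488 ✓
(Price=L13, Supplier=6, Color=753): row 6 → Bin = 481 ✓
(Price=L13, Supplier=15, Color=738): row 7 → Bin = 482 ✓
(Price=L99, Supplier=0, Color=753): rows 8, 11 → Bin = 496, 496 ✓
(Price=L13, Supplier=15, Color=753): row 9 → Bin = 488 ✓
(Price=L35, Supplier=6, Color=754): row 10 → Bin = 478 ✓
(Price=L13, Supplier=0, Color=753): row 12 → Bin = 491 ✓
(Price=L74, Supplier=15, Color=753): row 13 → Bin = 479 ✓
(Price=L35, Supplier=15, Color=753): rows 15, 16 → Bin = 497, 497 ✓
Every {Price, Supplier, Color} value is associated with a single Bin value, so {Price, Supplier, Color} → Bin holds.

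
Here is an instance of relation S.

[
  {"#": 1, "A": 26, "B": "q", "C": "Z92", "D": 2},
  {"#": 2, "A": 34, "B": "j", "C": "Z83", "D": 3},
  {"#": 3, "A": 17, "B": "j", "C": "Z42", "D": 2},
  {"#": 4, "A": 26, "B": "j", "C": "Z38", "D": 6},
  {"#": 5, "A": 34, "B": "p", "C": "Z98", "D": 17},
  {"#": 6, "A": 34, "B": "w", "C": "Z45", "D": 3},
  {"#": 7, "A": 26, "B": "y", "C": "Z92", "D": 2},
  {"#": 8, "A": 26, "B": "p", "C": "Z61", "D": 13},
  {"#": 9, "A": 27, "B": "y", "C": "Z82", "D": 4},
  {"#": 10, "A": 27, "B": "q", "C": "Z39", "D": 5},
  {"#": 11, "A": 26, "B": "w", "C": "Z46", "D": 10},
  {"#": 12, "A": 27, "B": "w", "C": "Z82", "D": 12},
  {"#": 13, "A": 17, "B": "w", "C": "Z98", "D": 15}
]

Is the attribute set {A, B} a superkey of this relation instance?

Yes

All 13 rows have distinct {A, B} values, so {A, B} → (all attributes) holds and {A, B} is a superkey.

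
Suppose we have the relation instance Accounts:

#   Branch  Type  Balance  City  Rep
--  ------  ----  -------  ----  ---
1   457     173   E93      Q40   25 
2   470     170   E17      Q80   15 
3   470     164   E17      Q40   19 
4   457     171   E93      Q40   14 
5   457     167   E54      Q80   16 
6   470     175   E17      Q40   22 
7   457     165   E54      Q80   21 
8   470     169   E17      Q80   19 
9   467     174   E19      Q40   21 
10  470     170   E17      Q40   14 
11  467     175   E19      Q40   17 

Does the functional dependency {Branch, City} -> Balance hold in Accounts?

(Branch=457, City=Q40): rows 1, 4 → Balance = E93, E93 ✓
(Branch=470, City=Q80): rows 2, 8 → Balance = E17, E17 ✓
(Branch=470, City=Q40): rows 3, 6, 10 → Balance = E17, E17, E17 ✓
(Branch=457, City=Q80): rows 5, 7 → Balance = E54, E54 ✓
(Branch=467, City=Q40): rows 9, 11 → Balance = E19, E19 ✓
Every {Branch, City} value is associated with a single Balance value, so {Branch, City} -> Balance holds.

Yes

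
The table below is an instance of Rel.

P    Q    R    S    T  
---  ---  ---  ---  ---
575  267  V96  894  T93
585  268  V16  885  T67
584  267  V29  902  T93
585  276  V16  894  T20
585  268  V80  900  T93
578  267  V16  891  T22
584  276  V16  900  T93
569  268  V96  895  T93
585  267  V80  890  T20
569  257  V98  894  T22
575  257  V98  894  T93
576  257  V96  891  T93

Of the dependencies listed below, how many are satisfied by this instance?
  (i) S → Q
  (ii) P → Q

0

(i) S → Q: S=894: 4 rows → Q takes values {267, 276, 257} — violation; S=900: 2 rows → Q takes values {268, 276} — violation; S=891: 2 rows → Q takes values {267, 257} — violation — fails.
(ii) P → Q: P=575: 2 rows → Q takes values {267, 257} — violation; P=585: 4 rows → Q takes values {268, 276, 267} — violation; P=584: 2 rows → Q takes values {267, 276} — violation; P=569: 2 rows → Q takes values {268, 257} — violation — fails.
None of the 2 dependencies hold.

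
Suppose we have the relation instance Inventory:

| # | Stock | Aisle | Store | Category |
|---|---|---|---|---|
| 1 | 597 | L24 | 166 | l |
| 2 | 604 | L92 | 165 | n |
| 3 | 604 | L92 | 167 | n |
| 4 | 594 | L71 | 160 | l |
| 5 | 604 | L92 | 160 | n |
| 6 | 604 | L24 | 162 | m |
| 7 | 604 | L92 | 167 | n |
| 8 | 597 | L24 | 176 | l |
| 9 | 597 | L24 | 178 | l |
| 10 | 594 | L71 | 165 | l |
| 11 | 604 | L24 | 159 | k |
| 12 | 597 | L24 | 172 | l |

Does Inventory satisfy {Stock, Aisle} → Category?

No

(Stock=597, Aisle=L24): rows 1, 8, 9, 12 → Category = l, l, l, l ✓
(Stock=604, Aisle=L92): rows 2, 3, 5, 7 → Category = n, n, n, n ✓
(Stock=594, Aisle=L71): rows 4, 10 → Category = l, l ✓
(Stock=604, Aisle=L24): rows 6, 11 → Category takes values {m, k} — violation
Two rows agree on {Stock, Aisle} but differ on Category, so {Stock, Aisle} → Category does not hold.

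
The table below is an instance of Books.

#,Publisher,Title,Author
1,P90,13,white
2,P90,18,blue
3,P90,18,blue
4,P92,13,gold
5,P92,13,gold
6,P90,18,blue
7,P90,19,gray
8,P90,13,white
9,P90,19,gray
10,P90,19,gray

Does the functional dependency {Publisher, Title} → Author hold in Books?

Yes

(Publisher=P90, Title=13): rows 1, 8 → Author = white, white ✓
(Publisher=P90, Title=18): rows 2, 3, 6 → Author = blue, blue, blue ✓
(Publisher=P92, Title=13): rows 4, 5 → Author = gold, gold ✓
(Publisher=P90, Title=19): rows 7, 9, 10 → Author = gray, gray, gray ✓
Every {Publisher, Title} value is associated with a single Author value, so {Publisher, Title} → Author holds.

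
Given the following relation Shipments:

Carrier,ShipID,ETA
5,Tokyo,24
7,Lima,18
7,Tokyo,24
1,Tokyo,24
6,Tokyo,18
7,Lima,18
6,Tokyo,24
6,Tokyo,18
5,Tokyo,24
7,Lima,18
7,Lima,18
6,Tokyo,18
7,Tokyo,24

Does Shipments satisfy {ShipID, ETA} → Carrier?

(ShipID=Tokyo, ETA=24): 6 rows → Carrier takes values {5, 7, 1, 6} — violation
(ShipID=Lima, ETA=18): 4 rows → Carrier = 7, 7, 7, 7 ✓
(ShipID=Tokyo, ETA=18): 3 rows → Carrier = 6, 6, 6 ✓
Two rows agree on {ShipID, ETA} but differ on Carrier, so {ShipID, ETA} → Carrier does not hold.

No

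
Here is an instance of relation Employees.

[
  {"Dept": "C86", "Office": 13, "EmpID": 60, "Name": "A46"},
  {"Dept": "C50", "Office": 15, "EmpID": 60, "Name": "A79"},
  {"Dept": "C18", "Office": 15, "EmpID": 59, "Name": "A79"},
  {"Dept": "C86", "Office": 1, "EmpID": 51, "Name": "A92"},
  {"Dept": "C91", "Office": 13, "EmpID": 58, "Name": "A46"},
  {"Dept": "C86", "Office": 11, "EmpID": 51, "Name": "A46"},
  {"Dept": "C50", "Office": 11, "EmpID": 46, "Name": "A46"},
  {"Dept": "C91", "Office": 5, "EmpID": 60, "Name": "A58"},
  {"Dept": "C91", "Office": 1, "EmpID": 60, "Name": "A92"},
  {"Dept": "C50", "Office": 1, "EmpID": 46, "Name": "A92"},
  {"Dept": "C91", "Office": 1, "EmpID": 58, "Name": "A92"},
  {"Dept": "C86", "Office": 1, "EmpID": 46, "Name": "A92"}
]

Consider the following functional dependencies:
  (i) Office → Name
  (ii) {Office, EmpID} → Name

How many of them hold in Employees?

(i) Office → Name: every LHS value maps to a single RHS value — holds.
(ii) {Office, EmpID} → Name: every LHS value maps to a single RHS value — holds.
2 of the 2 dependencies hold.

2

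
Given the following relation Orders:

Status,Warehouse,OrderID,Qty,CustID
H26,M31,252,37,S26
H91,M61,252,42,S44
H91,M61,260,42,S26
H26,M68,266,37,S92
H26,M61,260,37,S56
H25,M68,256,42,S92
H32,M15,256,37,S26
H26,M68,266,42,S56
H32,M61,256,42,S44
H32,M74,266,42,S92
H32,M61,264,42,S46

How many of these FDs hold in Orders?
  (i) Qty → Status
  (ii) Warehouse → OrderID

(i) Qty → Status: Qty=37: 4 rows → Status takes values {H26, H32} — violation; Qty=42: 7 rows → Status takes values {H91, H25, H26, H32} — violation — fails.
(ii) Warehouse → OrderID: Warehouse=M61: 5 rows → OrderID takes values {252, 260, 256, 264} — violation; Warehouse=M68: 3 rows → OrderID takes values {266, 256} — violation — fails.
None of the 2 dependencies hold.

0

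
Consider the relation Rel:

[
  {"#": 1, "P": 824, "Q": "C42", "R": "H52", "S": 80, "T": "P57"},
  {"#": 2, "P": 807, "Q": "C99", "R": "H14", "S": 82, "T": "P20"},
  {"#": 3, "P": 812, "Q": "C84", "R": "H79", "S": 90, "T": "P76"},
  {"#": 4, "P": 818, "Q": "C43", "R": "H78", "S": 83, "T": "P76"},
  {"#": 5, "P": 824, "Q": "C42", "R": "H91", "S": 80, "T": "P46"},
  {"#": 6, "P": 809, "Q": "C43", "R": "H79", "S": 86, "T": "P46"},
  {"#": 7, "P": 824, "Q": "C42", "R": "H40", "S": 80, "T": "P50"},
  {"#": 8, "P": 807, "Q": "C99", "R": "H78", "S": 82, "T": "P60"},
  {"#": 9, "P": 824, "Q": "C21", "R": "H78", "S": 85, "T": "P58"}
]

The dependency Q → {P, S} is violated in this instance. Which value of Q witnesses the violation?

C43

Q=C42: rows 1, 5, 7 → {P,S} = (824, 80), (824, 80), (824, 80) ✓
Q=C99: rows 2, 8 → {P,S} = (807, 82), (807, 82) ✓
Q=C84: row 3 → {P,S} = (812, 90) ✓
Q=C43: rows 4, 6 → {P,S} takes values {(818, 83), (809, 86)} — violation
Q=C21: row 9 → {P,S} = (824, 85) ✓
The only Q value with inconsistent RHS is Q=C43.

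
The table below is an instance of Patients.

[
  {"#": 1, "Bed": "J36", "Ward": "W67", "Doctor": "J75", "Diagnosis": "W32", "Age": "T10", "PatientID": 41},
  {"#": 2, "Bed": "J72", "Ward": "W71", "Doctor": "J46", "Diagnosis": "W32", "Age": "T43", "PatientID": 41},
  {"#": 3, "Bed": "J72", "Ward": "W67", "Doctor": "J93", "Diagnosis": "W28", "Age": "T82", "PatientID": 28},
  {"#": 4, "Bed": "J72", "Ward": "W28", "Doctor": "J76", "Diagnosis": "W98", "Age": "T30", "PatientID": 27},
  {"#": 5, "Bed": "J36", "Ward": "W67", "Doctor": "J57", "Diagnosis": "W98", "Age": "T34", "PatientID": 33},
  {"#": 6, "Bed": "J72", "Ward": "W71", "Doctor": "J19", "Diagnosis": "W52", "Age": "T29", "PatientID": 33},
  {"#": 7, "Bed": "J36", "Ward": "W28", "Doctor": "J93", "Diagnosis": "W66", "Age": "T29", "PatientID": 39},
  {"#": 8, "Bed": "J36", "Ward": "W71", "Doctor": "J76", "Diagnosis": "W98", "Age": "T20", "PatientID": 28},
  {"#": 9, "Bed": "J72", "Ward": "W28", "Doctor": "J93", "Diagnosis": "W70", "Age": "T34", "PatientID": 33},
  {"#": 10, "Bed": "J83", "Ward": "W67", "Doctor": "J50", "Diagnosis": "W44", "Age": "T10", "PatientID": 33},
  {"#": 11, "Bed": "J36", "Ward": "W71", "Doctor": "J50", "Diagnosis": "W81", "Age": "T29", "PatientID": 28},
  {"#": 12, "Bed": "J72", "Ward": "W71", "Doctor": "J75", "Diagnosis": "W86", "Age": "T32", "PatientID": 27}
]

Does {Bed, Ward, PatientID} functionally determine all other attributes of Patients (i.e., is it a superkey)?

No

Rows 8 and 11 have the same {Bed, Ward, PatientID} value (Bed=J36, Ward=W71, PatientID=28) but are distinct tuples, so {Bed, Ward, PatientID} does not determine every attribute — not a superkey.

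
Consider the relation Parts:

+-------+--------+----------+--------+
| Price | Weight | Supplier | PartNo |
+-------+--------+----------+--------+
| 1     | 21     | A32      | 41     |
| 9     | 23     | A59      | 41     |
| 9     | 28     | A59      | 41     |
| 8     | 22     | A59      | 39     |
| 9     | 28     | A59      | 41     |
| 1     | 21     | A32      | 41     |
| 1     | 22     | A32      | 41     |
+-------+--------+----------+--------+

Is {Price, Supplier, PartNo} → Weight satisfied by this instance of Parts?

No

(Price=1, Supplier=A32, PartNo=41): 3 rows → Weight takes values {21, 22} — violation
(Price=9, Supplier=A59, PartNo=41): 3 rows → Weight takes values {23, 28} — violation
(Price=8, Supplier=A59, PartNo=39): 1 row → Weight = 22 ✓
Two rows agree on {Price, Supplier, PartNo} but differ on Weight, so {Price, Supplier, PartNo} → Weight does not hold.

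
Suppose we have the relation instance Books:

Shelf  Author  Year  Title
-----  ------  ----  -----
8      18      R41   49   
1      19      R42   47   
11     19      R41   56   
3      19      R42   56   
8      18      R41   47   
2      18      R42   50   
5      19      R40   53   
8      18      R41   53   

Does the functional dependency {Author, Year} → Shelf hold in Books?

(Author=18, Year=R41): 3 rows → Shelf = 8, 8, 8 ✓
(Author=19, Year=R42): 2 rows → Shelf takes values {1, 3} — violation
(Author=19, Year=R41): 1 row → Shelf = 11 ✓
(Author=18, Year=R42): 1 row → Shelf = 2 ✓
(Author=19, Year=R40): 1 row → Shelf = 5 ✓
Two rows agree on {Author, Year} but differ on Shelf, so {Author, Year} → Shelf does not hold.

No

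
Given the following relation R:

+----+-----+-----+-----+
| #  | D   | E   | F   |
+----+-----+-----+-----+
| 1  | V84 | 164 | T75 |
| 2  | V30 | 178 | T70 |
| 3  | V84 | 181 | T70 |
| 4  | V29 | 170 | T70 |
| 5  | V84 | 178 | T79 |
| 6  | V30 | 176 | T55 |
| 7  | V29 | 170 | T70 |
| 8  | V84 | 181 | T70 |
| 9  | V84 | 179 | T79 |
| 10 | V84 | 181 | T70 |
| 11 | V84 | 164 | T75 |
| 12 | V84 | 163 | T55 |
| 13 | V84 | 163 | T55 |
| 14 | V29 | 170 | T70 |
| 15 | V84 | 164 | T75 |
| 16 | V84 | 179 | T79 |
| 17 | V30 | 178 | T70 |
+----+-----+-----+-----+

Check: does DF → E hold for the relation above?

(D=V84, F=T75): rows 1, 11, 15 → E = 164, 164, 164 ✓
(D=V30, F=T70): rows 2, 17 → E = 178, 178 ✓
(D=V84, F=T70): rows 3, 8, 10 → E = 181, 181, 181 ✓
(D=V29, F=T70): rows 4, 7, 14 → E = 170, 170, 170 ✓
(D=V84, F=T79): rows 5, 9, 16 → E takes values {178, 179} — violation
(D=V30, F=T55): row 6 → E = 176 ✓
(D=V84, F=T55): rows 12, 13 → E = 163, 163 ✓
Two rows agree on DF but differ on E, so DF → E does not hold.

No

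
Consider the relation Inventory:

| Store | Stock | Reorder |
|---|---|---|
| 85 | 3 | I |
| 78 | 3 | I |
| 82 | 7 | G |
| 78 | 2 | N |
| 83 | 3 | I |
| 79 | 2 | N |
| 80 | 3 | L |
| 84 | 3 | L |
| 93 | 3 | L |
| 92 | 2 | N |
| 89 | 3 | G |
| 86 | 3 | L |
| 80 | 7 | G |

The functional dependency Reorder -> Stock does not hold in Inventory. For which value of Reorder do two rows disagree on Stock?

Reorder=I: 3 rows → Stock = 3, 3, 3 ✓
Reorder=G: 3 rows → Stock takes values {7, 3} — violation
Reorder=N: 3 rows → Stock = 2, 2, 2 ✓
Reorder=L: 4 rows → Stock = 3, 3, 3, 3 ✓
The only Reorder value with inconsistent Stock is Reorder=G.

G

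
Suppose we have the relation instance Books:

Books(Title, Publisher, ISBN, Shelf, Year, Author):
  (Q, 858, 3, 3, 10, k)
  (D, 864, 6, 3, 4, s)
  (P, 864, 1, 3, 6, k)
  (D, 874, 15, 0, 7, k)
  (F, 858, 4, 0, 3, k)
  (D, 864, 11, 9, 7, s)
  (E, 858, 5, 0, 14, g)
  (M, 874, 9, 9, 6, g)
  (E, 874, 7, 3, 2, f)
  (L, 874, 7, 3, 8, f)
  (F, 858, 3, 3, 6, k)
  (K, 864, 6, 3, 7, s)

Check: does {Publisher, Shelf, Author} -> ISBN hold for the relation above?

Yes

(Publisher=858, Shelf=3, Author=k): 2 rows → ISBN = 3, 3 ✓
(Publisher=864, Shelf=3, Author=s): 2 rows → ISBN = 6, 6 ✓
(Publisher=864, Shelf=3, Author=k): 1 row → ISBN = 1 ✓
(Publisher=874, Shelf=0, Author=k): 1 row → ISBN = 15 ✓
(Publisher=858, Shelf=0, Author=k): 1 row → ISBN = 4 ✓
(Publisher=864, Shelf=9, Author=s): 1 row → ISBN = 11 ✓
(Publisher=858, Shelf=0, Author=g): 1 row → ISBN = 5 ✓
(Publisher=874, Shelf=9, Author=g): 1 row → ISBN = 9 ✓
(Publisher=874, Shelf=3, Author=f): 2 rows → ISBN = 7, 7 ✓
Every {Publisher, Shelf, Author} value is associated with a single ISBN value, so {Publisher, Shelf, Author} -> ISBN holds.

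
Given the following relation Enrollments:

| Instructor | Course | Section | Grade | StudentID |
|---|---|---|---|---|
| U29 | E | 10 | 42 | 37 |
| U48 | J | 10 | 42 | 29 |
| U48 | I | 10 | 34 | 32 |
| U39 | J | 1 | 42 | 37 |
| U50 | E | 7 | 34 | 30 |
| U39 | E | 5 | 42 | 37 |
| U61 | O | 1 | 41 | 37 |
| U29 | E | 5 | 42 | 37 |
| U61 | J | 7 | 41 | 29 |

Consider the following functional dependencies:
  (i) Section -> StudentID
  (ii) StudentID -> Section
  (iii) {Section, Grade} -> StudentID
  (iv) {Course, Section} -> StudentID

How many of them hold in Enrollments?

(i) Section -> StudentID: Section=10: 3 rows → StudentID takes values {37, 29, 32} — violation; Section=7: 2 rows → StudentID takes values {30, 29} — violation — fails.
(ii) StudentID -> Section: StudentID=37: 5 rows → Section takes values {10, 1, 5} — violation; StudentID=29: 2 rows → Section takes values {10, 7} — violation — fails.
(iii) {Section, Grade} -> StudentID: (Section=10, Grade=42): 2 rows → StudentID takes values {37, 29} — violation — fails.
(iv) {Course, Section} -> StudentID: every LHS value maps to a single RHS value — holds.
1 of the 4 dependencies holds.

1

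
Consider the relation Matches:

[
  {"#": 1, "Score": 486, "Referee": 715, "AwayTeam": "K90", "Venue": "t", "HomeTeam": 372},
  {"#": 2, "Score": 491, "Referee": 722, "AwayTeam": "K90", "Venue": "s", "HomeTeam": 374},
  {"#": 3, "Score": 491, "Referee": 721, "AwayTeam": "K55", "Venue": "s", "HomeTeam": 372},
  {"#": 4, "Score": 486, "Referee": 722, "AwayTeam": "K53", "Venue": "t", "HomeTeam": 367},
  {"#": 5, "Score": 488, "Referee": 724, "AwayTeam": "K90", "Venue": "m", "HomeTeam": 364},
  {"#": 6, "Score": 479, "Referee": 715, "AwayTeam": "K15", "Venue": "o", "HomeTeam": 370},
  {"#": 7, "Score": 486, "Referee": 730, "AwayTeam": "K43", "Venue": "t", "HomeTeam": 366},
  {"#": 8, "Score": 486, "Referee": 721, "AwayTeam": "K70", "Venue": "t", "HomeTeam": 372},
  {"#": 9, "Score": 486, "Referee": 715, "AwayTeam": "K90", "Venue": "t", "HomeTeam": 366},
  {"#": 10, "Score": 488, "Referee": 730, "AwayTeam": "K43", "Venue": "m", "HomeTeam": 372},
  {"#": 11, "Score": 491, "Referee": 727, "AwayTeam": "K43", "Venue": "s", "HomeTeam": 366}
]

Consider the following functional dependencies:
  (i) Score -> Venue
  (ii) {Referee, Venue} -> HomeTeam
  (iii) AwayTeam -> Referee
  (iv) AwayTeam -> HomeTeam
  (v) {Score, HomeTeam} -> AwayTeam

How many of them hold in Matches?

1

(i) Score -> Venue: every LHS value maps to a single RHS value — holds.
(ii) {Referee, Venue} -> HomeTeam: (Referee=715, Venue=t): rows 1, 9 → HomeTeam takes values {372, 366} — violation — fails.
(iii) AwayTeam -> Referee: AwayTeam=K90: rows 1, 2, 5, 9 → Referee takes values {715, 722, 724} — violation; AwayTeam=K43: rows 7, 10, 11 → Referee takes values {730, 727} — violation — fails.
(iv) AwayTeam -> HomeTeam: AwayTeam=K90: rows 1, 2, 5, 9 → HomeTeam takes values {372, 374, 364, 366} — violation; AwayTeam=K43: rows 7, 10, 11 → HomeTeam takes values {366, 372} — violation — fails.
(v) {Score, HomeTeam} -> AwayTeam: (Score=486, HomeTeam=372): rows 1, 8 → AwayTeam takes values {K90, K70} — violation; (Score=486, HomeTeam=366): rows 7, 9 → AwayTeam takes values {K43, K90} — violation — fails.
1 of the 5 dependencies holds.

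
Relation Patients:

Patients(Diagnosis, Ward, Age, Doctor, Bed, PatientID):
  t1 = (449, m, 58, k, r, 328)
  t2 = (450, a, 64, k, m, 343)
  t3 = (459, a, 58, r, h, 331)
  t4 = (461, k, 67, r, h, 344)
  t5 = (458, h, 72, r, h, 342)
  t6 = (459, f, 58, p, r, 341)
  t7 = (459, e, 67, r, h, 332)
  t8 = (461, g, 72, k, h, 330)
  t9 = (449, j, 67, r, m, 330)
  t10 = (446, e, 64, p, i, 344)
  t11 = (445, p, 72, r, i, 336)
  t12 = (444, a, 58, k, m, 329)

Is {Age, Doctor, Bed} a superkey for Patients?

Rows 4 and 7 have the same {Age, Doctor, Bed} value (Age=67, Doctor=r, Bed=h) but are distinct tuples, so {Age, Doctor, Bed} does not determine every attribute — not a superkey.

No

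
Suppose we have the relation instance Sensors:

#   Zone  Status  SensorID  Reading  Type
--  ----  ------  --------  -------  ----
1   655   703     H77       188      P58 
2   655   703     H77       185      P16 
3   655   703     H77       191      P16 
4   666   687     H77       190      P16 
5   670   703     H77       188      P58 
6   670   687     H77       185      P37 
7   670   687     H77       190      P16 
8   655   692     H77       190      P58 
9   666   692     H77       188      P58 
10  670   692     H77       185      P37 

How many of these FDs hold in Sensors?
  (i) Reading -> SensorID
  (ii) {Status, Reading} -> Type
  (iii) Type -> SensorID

3

(i) Reading -> SensorID: every LHS value maps to a single RHS value — holds.
(ii) {Status, Reading} -> Type: every LHS value maps to a single RHS value — holds.
(iii) Type -> SensorID: every LHS value maps to a single RHS value — holds.
3 of the 3 dependencies hold.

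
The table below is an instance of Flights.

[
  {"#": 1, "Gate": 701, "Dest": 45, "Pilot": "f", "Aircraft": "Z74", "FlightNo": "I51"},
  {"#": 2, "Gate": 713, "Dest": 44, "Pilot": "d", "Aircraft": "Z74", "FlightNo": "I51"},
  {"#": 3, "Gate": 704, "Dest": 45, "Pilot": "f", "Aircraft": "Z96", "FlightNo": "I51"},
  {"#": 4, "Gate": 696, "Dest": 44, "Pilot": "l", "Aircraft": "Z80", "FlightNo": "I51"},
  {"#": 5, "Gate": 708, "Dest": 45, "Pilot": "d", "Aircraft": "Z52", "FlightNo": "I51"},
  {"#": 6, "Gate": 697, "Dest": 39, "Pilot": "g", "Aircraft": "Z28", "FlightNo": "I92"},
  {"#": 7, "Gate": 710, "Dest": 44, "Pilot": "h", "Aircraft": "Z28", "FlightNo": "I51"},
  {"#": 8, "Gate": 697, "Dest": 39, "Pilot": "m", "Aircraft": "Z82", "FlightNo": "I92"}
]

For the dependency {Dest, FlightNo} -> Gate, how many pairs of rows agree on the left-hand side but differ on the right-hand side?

6

(Dest=45, FlightNo=I51): violating pairs (1,3), (1,5), (3,5) — 3 pairs.
(Dest=44, FlightNo=I51): violating pairs (2,4), (2,7), (4,7) — 3 pairs.
(Dest=39, FlightNo=I92): all 2 rows agree on Gate — 0 pairs.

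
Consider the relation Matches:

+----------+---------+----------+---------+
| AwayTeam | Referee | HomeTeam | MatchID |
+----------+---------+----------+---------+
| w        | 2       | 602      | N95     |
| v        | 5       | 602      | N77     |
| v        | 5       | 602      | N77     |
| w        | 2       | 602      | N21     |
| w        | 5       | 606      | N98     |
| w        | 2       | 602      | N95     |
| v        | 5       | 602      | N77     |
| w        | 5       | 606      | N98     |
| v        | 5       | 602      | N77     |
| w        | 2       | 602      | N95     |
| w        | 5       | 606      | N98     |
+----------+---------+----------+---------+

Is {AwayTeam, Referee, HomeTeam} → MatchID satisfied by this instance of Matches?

No

(AwayTeam=w, Referee=2, HomeTeam=602): 4 rows → MatchID takes values {N95, N21} — violation
(AwayTeam=v, Referee=5, HomeTeam=602): 4 rows → MatchID = N77, N77, N77, N77 ✓
(AwayTeam=w, Referee=5, HomeTeam=606): 3 rows → MatchID = N98, N98, N98 ✓
Two rows agree on {AwayTeam, Referee, HomeTeam} but differ on MatchID, so {AwayTeam, Referee, HomeTeam} → MatchID does not hold.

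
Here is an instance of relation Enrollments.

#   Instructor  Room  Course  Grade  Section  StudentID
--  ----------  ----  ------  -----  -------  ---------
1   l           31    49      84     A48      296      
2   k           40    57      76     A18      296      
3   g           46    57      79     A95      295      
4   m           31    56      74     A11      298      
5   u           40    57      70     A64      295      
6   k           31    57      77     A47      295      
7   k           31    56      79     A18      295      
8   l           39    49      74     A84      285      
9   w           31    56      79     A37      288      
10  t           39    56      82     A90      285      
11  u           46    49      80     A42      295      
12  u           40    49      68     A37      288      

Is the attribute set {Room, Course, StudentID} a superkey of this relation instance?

All 12 rows have distinct {Room, Course, StudentID} values, so {Room, Course, StudentID} → (all attributes) holds and {Room, Course, StudentID} is a superkey.

Yes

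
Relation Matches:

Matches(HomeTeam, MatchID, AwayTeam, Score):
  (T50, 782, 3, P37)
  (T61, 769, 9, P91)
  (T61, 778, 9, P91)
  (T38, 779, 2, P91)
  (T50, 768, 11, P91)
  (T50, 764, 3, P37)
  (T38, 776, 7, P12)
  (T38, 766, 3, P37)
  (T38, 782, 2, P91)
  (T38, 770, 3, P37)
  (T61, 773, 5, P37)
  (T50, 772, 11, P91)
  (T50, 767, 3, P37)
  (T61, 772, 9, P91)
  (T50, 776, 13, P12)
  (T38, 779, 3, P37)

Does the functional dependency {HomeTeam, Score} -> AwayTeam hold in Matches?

Yes

(HomeTeam=T50, Score=P37): 3 rows → AwayTeam = 3, 3, 3 ✓
(HomeTeam=T61, Score=P91): 3 rows → AwayTeam = 9, 9, 9 ✓
(HomeTeam=T38, Score=P91): 2 rows → AwayTeam = 2, 2 ✓
(HomeTeam=T50, Score=P91): 2 rows → AwayTeam = 11, 11 ✓
(HomeTeam=T38, Score=P12): 1 row → AwayTeam = 7 ✓
(HomeTeam=T38, Score=P37): 3 rows → AwayTeam = 3, 3, 3 ✓
(HomeTeam=T61, Score=P37): 1 row → AwayTeam = 5 ✓
(HomeTeam=T50, Score=P12): 1 row → AwayTeam = 13 ✓
Every {HomeTeam, Score} value is associated with a single AwayTeam value, so {HomeTeam, Score} -> AwayTeam holds.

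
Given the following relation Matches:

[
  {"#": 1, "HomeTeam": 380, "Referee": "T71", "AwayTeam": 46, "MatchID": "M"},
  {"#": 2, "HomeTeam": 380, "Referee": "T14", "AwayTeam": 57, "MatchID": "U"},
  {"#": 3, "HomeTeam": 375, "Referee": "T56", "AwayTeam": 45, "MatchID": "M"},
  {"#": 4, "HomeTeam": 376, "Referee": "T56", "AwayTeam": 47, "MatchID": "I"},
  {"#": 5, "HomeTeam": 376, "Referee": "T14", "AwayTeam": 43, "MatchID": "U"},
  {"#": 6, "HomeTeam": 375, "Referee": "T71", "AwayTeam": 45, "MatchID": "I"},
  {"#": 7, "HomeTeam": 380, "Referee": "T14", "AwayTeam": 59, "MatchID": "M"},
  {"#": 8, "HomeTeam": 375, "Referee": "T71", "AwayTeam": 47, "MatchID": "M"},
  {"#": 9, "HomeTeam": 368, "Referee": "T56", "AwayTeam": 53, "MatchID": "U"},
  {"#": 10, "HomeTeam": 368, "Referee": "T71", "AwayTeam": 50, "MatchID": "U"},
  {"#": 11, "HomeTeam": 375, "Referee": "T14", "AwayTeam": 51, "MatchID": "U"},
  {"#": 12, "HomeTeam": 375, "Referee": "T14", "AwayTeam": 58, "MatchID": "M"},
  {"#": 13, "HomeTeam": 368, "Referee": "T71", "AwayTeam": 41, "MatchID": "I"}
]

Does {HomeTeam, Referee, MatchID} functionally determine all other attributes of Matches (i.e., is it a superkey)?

Yes

All 13 rows have distinct {HomeTeam, Referee, MatchID} values, so {HomeTeam, Referee, MatchID} → (all attributes) holds and {HomeTeam, Referee, MatchID} is a superkey.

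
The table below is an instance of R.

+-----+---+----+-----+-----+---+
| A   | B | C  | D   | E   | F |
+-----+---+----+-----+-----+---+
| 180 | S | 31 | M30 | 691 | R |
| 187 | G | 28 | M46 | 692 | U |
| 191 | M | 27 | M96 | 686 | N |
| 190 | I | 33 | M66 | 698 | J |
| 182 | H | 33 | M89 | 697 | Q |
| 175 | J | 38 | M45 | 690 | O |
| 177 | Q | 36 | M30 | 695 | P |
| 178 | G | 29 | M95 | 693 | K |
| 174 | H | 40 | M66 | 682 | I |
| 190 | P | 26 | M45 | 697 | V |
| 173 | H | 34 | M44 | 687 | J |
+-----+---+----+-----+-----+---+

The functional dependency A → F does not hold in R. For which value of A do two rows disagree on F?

A=180: 1 row → F = R ✓
A=187: 1 row → F = U ✓
A=191: 1 row → F = N ✓
A=190: 2 rows → F takes values {J, V} — violation
A=182: 1 row → F = Q ✓
A=175: 1 row → F = O ✓
A=177: 1 row → F = P ✓
A=178: 1 row → F = K ✓
A=174: 1 row → F = I ✓
A=173: 1 row → F = J ✓
The only A value with inconsistent F is A=190.

190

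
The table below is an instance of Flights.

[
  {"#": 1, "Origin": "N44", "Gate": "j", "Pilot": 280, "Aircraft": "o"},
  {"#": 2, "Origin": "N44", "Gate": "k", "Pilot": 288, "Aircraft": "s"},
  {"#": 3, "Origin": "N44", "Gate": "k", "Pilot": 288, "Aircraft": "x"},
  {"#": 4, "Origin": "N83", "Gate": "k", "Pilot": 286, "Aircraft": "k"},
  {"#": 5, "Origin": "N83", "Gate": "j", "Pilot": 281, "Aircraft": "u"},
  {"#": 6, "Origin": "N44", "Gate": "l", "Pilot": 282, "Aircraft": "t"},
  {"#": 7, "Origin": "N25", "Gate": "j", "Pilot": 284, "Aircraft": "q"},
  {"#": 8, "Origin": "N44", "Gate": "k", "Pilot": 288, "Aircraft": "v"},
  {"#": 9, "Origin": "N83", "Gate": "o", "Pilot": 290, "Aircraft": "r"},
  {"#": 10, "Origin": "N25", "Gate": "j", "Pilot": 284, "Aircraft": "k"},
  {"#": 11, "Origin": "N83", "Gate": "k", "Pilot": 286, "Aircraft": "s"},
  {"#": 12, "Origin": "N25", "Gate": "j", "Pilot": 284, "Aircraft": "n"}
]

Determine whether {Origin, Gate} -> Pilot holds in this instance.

(Origin=N44, Gate=j): row 1 → Pilot = 280 ✓
(Origin=N44, Gate=k): rows 2, 3, 8 → Pilot = 288, 288, 288 ✓
(Origin=N83, Gate=k): rows 4, 11 → Pilot = 286, 286 ✓
(Origin=N83, Gate=j): row 5 → Pilot = 281 ✓
(Origin=N44, Gate=l): row 6 → Pilot = 282 ✓
(Origin=N25, Gate=j): rows 7, 10, 12 → Pilot = 284, 284, 284 ✓
(Origin=N83, Gate=o): row 9 → Pilot = 290 ✓
Every {Origin, Gate} value is associated with a single Pilot value, so {Origin, Gate} -> Pilot holds.

Yes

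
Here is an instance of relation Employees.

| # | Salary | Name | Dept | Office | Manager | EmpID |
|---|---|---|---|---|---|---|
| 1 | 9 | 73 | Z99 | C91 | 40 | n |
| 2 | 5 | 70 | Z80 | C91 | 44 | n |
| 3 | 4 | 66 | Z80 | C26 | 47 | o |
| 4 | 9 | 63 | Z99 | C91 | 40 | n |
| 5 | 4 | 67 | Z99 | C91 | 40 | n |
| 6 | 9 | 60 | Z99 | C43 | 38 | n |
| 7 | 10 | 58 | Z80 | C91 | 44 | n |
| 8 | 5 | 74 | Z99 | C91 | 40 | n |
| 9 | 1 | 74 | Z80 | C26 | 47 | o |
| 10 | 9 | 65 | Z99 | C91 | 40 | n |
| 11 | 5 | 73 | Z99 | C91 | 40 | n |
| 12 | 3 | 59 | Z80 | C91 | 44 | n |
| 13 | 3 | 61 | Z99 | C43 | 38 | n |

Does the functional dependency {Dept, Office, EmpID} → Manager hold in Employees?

(Dept=Z99, Office=C91, EmpID=n): rows 1, 4, 5, 8, 10, 11 → Manager = 40, 40, 40, 40, 40, 40 ✓
(Dept=Z80, Office=C91, EmpID=n): rows 2, 7, 12 → Manager = 44, 44, 44 ✓
(Dept=Z80, Office=C26, EmpID=o): rows 3, 9 → Manager = 47, 47 ✓
(Dept=Z99, Office=C43, EmpID=n): rows 6, 13 → Manager = 38, 38 ✓
Every {Dept, Office, EmpID} value is associated with a single Manager value, so {Dept, Office, EmpID} → Manager holds.

Yes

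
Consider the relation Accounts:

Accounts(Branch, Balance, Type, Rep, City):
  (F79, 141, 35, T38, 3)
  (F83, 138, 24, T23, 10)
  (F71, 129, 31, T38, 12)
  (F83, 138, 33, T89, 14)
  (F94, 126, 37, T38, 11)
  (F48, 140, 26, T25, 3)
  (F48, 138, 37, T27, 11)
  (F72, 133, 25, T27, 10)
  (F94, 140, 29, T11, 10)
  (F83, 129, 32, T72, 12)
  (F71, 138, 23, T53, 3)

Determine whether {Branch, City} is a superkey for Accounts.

Yes

All 11 rows have distinct {Branch, City} values, so {Branch, City} → (all attributes) holds and {Branch, City} is a superkey.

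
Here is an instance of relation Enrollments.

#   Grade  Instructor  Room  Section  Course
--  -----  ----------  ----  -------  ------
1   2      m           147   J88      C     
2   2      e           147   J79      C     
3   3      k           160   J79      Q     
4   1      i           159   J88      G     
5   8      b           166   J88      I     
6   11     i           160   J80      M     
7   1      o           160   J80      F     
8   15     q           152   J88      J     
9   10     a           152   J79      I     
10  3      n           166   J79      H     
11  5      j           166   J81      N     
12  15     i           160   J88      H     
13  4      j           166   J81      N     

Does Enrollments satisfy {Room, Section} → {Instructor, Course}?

No

(Room=147, Section=J88): row 1 → {Instructor,Course} = (m, C) ✓
(Room=147, Section=J79): row 2 → {Instructor,Course} = (e, C) ✓
(Room=160, Section=J79): row 3 → {Instructor,Course} = (k, Q) ✓
(Room=159, Section=J88): row 4 → {Instructor,Course} = (i, G) ✓
(Room=166, Section=J88): row 5 → {Instructor,Course} = (b, I) ✓
(Room=160, Section=J80): rows 6, 7 → {Instructor,Course} takes values {(i, M), (o, F)} — violation
(Room=152, Section=J88): row 8 → {Instructor,Course} = (q, J) ✓
(Room=152, Section=J79): row 9 → {Instructor,Course} = (a, I) ✓
(Room=166, Section=J79): row 10 → {Instructor,Course} = (n, H) ✓
(Room=166, Section=J81): rows 11, 13 → {Instructor,Course} = (j, N), (j, N) ✓
(Room=160, Section=J88): row 12 → {Instructor,Course} = (i, H) ✓
Two rows agree on {Room, Section} but differ on {Instructor, Course}, so {Room, Section} → {Instructor, Course} does not hold.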